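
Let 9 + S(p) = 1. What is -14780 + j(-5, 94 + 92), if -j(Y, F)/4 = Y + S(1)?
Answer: -14728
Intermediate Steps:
S(p) = -8 (S(p) = -9 + 1 = -8)
j(Y, F) = 32 - 4*Y (j(Y, F) = -4*(Y - 8) = -4*(-8 + Y) = 32 - 4*Y)
-14780 + j(-5, 94 + 92) = -14780 + (32 - 4*(-5)) = -14780 + (32 + 20) = -14780 + 52 = -14728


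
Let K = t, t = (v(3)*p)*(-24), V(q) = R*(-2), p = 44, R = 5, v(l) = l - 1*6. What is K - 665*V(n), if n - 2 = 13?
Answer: 9818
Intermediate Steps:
n = 15 (n = 2 + 13 = 15)
v(l) = -6 + l (v(l) = l - 6 = -6 + l)
V(q) = -10 (V(q) = 5*(-2) = -10)
t = 3168 (t = ((-6 + 3)*44)*(-24) = -3*44*(-24) = -132*(-24) = 3168)
K = 3168
K - 665*V(n) = 3168 - 665*(-10) = 3168 + 6650 = 9818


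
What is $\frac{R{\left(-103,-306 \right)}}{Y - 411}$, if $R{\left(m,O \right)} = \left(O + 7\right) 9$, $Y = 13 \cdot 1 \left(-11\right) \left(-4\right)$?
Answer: $- \frac{117}{7} \approx -16.714$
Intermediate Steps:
$Y = 572$ ($Y = 13 \left(-11\right) \left(-4\right) = \left(-143\right) \left(-4\right) = 572$)
$R{\left(m,O \right)} = 63 + 9 O$ ($R{\left(m,O \right)} = \left(7 + O\right) 9 = 63 + 9 O$)
$\frac{R{\left(-103,-306 \right)}}{Y - 411} = \frac{63 + 9 \left(-306\right)}{572 - 411} = \frac{63 - 2754}{572 - 411} = - \frac{2691}{161} = \left(-2691\right) \frac{1}{161} = - \frac{117}{7}$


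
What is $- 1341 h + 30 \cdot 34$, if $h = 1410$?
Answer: $-1889790$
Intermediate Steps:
$- 1341 h + 30 \cdot 34 = \left(-1341\right) 1410 + 30 \cdot 34 = -1890810 + 1020 = -1889790$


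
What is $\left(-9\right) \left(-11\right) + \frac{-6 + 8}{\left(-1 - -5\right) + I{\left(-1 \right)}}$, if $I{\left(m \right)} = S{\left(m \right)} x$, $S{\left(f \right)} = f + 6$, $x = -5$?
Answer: $\frac{2077}{21} \approx 98.905$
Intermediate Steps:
$S{\left(f \right)} = 6 + f$
$I{\left(m \right)} = -30 - 5 m$ ($I{\left(m \right)} = \left(6 + m\right) \left(-5\right) = -30 - 5 m$)
$\left(-9\right) \left(-11\right) + \frac{-6 + 8}{\left(-1 - -5\right) + I{\left(-1 \right)}} = \left(-9\right) \left(-11\right) + \frac{-6 + 8}{\left(-1 - -5\right) - 25} = 99 + \frac{2}{\left(-1 + 5\right) + \left(-30 + 5\right)} = 99 + \frac{2}{4 - 25} = 99 + \frac{2}{-21} = 99 + 2 \left(- \frac{1}{21}\right) = 99 - \frac{2}{21} = \frac{2077}{21}$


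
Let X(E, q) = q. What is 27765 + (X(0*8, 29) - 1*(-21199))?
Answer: 48993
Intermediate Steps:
27765 + (X(0*8, 29) - 1*(-21199)) = 27765 + (29 - 1*(-21199)) = 27765 + (29 + 21199) = 27765 + 21228 = 48993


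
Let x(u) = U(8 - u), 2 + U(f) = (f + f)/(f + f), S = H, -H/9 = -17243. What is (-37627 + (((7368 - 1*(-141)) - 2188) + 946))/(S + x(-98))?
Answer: -15680/77593 ≈ -0.20208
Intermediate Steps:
H = 155187 (H = -9*(-17243) = 155187)
S = 155187
U(f) = -1 (U(f) = -2 + (f + f)/(f + f) = -2 + (2*f)/((2*f)) = -2 + (2*f)*(1/(2*f)) = -2 + 1 = -1)
x(u) = -1
(-37627 + (((7368 - 1*(-141)) - 2188) + 946))/(S + x(-98)) = (-37627 + (((7368 - 1*(-141)) - 2188) + 946))/(155187 - 1) = (-37627 + (((7368 + 141) - 2188) + 946))/155186 = (-37627 + ((7509 - 2188) + 946))*(1/155186) = (-37627 + (5321 + 946))*(1/155186) = (-37627 + 6267)*(1/155186) = -31360*1/155186 = -15680/77593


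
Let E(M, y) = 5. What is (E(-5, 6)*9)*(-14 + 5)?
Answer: -405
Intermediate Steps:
(E(-5, 6)*9)*(-14 + 5) = (5*9)*(-14 + 5) = 45*(-9) = -405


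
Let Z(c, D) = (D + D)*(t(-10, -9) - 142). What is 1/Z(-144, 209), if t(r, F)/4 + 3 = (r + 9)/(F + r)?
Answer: -1/64284 ≈ -1.5556e-5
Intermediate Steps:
t(r, F) = -12 + 4*(9 + r)/(F + r) (t(r, F) = -12 + 4*((r + 9)/(F + r)) = -12 + 4*((9 + r)/(F + r)) = -12 + 4*(9 + r)/(F + r))
Z(c, D) = -5844*D/19 (Z(c, D) = (D + D)*(4*(9 - 3*(-9) - 2*(-10))/(-9 - 10) - 142) = (2*D)*(4*(9 + 27 + 20)/(-19) - 142) = (2*D)*(4*(-1/19)*56 - 142) = (2*D)*(-224/19 - 142) = (2*D)*(-2922/19) = -5844*D/19)
1/Z(-144, 209) = 1/(-5844/19*209) = 1/(-64284) = -1/64284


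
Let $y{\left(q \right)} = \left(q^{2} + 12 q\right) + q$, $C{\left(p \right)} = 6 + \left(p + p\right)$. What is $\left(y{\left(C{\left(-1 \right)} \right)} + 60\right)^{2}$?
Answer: $16384$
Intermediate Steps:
$C{\left(p \right)} = 6 + 2 p$
$y{\left(q \right)} = q^{2} + 13 q$
$\left(y{\left(C{\left(-1 \right)} \right)} + 60\right)^{2} = \left(\left(6 + 2 \left(-1\right)\right) \left(13 + \left(6 + 2 \left(-1\right)\right)\right) + 60\right)^{2} = \left(\left(6 - 2\right) \left(13 + \left(6 - 2\right)\right) + 60\right)^{2} = \left(4 \left(13 + 4\right) + 60\right)^{2} = \left(4 \cdot 17 + 60\right)^{2} = \left(68 + 60\right)^{2} = 128^{2} = 16384$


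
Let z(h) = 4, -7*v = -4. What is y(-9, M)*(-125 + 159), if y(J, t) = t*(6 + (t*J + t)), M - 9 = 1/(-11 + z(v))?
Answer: -957032/49 ≈ -19531.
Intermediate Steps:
v = 4/7 (v = -⅐*(-4) = 4/7 ≈ 0.57143)
M = 62/7 (M = 9 + 1/(-11 + 4) = 9 + 1/(-7) = 9 - ⅐ = 62/7 ≈ 8.8571)
y(J, t) = t*(6 + t + J*t) (y(J, t) = t*(6 + (J*t + t)) = t*(6 + (t + J*t)) = t*(6 + t + J*t))
y(-9, M)*(-125 + 159) = (62*(6 + 62/7 - 9*62/7)/7)*(-125 + 159) = (62*(6 + 62/7 - 558/7)/7)*34 = ((62/7)*(-454/7))*34 = -28148/49*34 = -957032/49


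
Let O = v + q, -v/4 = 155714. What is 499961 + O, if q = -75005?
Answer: -197900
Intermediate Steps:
v = -622856 (v = -4*155714 = -622856)
O = -697861 (O = -622856 - 75005 = -697861)
499961 + O = 499961 - 697861 = -197900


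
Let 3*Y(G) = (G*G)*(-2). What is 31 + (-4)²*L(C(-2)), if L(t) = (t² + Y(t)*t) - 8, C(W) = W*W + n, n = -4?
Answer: -97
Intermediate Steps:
C(W) = -4 + W² (C(W) = W*W - 4 = W² - 4 = -4 + W²)
Y(G) = -2*G²/3 (Y(G) = ((G*G)*(-2))/3 = (G²*(-2))/3 = (-2*G²)/3 = -2*G²/3)
L(t) = -8 + t² - 2*t³/3 (L(t) = (t² + (-2*t²/3)*t) - 8 = (t² - 2*t³/3) - 8 = -8 + t² - 2*t³/3)
31 + (-4)²*L(C(-2)) = 31 + (-4)²*(-8 + (-4 + (-2)²)² - 2*(-4 + (-2)²)³/3) = 31 + 16*(-8 + (-4 + 4)² - 2*(-4 + 4)³/3) = 31 + 16*(-8 + 0² - ⅔*0³) = 31 + 16*(-8 + 0 - ⅔*0) = 31 + 16*(-8 + 0 + 0) = 31 + 16*(-8) = 31 - 128 = -97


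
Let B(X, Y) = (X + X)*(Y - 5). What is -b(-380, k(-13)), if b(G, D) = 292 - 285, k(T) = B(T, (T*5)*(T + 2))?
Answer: -7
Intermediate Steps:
B(X, Y) = 2*X*(-5 + Y) (B(X, Y) = (2*X)*(-5 + Y) = 2*X*(-5 + Y))
k(T) = 2*T*(-5 + 5*T*(2 + T)) (k(T) = 2*T*(-5 + (T*5)*(T + 2)) = 2*T*(-5 + (5*T)*(2 + T)) = 2*T*(-5 + 5*T*(2 + T)))
b(G, D) = 7
-b(-380, k(-13)) = -1*7 = -7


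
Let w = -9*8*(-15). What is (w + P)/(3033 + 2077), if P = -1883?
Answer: -11/70 ≈ -0.15714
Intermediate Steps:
w = 1080 (w = -72*(-15) = 1080)
(w + P)/(3033 + 2077) = (1080 - 1883)/(3033 + 2077) = -803/5110 = -803*1/5110 = -11/70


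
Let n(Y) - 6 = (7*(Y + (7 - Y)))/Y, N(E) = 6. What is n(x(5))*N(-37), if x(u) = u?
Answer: 474/5 ≈ 94.800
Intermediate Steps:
n(Y) = 6 + 49/Y (n(Y) = 6 + (7*(Y + (7 - Y)))/Y = 6 + (7*7)/Y = 6 + 49/Y)
n(x(5))*N(-37) = (6 + 49/5)*6 = (79/5)*6 = 474/5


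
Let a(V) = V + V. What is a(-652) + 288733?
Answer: 287429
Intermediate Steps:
a(V) = 2*V
a(-652) + 288733 = 2*(-652) + 288733 = -1304 + 288733 = 287429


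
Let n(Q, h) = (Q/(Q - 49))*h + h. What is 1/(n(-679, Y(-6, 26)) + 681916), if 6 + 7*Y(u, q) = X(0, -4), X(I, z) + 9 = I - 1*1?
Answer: 91/62053954 ≈ 1.4665e-6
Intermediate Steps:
X(I, z) = -10 + I (X(I, z) = -9 + (I - 1*1) = -9 + (I - 1) = -9 + (-1 + I) = -10 + I)
Y(u, q) = -16/7 (Y(u, q) = -6/7 + (-10 + 0)/7 = -6/7 + (⅐)*(-10) = -6/7 - 10/7 = -16/7)
n(Q, h) = h + Q*h/(-49 + Q) (n(Q, h) = (Q/(-49 + Q))*h + h = Q*h/(-49 + Q) + h = h + Q*h/(-49 + Q))
1/(n(-679, Y(-6, 26)) + 681916) = 1/(-16*(-49 + 2*(-679))/(7*(-49 - 679)) + 681916) = 1/(-16/7*(-49 - 1358)/(-728) + 681916) = 1/(-16/7*(-1/728)*(-1407) + 681916) = 1/(-402/91 + 681916) = 1/(62053954/91) = 91/62053954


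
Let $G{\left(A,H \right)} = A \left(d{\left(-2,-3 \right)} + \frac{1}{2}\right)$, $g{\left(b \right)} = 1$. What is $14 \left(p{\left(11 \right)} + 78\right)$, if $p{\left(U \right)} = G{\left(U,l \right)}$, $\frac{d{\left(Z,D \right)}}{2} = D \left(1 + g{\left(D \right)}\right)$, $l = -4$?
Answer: $-679$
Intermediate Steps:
$d{\left(Z,D \right)} = 4 D$ ($d{\left(Z,D \right)} = 2 D \left(1 + 1\right) = 2 D 2 = 2 \cdot 2 D = 4 D$)
$G{\left(A,H \right)} = - \frac{23 A}{2}$ ($G{\left(A,H \right)} = A \left(4 \left(-3\right) + \frac{1}{2}\right) = A \left(-12 + \frac{1}{2}\right) = A \left(- \frac{23}{2}\right) = - \frac{23 A}{2}$)
$p{\left(U \right)} = - \frac{23 U}{2}$
$14 \left(p{\left(11 \right)} + 78\right) = 14 \left(\left(- \frac{23}{2}\right) 11 + 78\right) = 14 \left(- \frac{253}{2} + 78\right) = 14 \left(- \frac{97}{2}\right) = -679$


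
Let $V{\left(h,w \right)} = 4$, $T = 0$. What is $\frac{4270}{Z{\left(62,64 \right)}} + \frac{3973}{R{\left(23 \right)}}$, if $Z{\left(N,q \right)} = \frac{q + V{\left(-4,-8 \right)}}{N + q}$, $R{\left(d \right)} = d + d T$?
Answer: $\frac{3161156}{391} \approx 8084.8$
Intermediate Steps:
$R{\left(d \right)} = d$ ($R{\left(d \right)} = d + d 0 = d + 0 = d$)
$Z{\left(N,q \right)} = \frac{4 + q}{N + q}$ ($Z{\left(N,q \right)} = \frac{q + 4}{N + q} = \frac{4 + q}{N + q}$)
$\frac{4270}{Z{\left(62,64 \right)}} + \frac{3973}{R{\left(23 \right)}} = \frac{4270}{\frac{1}{62 + 64} \left(4 + 64\right)} + \frac{3973}{23} = \frac{4270}{\frac{1}{126} \cdot 68} + 3973 \cdot \frac{1}{23} = \frac{4270}{\frac{1}{126} \cdot 68} + \frac{3973}{23} = \frac{4270}{\frac{34}{63}} + \frac{3973}{23} = 4270 \cdot \frac{63}{34} + \frac{3973}{23} = \frac{134505}{17} + \frac{3973}{23} = \frac{3161156}{391}$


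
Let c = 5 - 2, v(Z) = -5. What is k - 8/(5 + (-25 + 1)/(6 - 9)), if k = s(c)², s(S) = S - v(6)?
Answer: 824/13 ≈ 63.385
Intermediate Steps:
c = 3
s(S) = 5 + S (s(S) = S - 1*(-5) = S + 5 = 5 + S)
k = 64 (k = (5 + 3)² = 8² = 64)
k - 8/(5 + (-25 + 1)/(6 - 9)) = 64 - 8/(5 + (-25 + 1)/(6 - 9)) = 64 - 8/(5 - 24/(-3)) = 64 - 8/(5 - 24*(-⅓)) = 64 - 8/(5 + 8) = 64 - 8/13 = 824/13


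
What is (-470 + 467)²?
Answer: 9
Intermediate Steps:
(-470 + 467)² = (-3)² = 9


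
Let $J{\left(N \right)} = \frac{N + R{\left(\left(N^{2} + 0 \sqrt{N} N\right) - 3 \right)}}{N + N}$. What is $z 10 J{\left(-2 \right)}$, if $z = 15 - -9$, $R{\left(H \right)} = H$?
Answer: $60$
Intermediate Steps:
$J{\left(N \right)} = \frac{-3 + N + N^{2}}{2 N}$ ($J{\left(N \right)} = \frac{N - \left(3 - N^{2} - 0 \sqrt{N} N\right)}{N + N} = \frac{N + \left(\left(N^{2} + 0 N\right) - 3\right)}{2 N} = \left(N + \left(\left(N^{2} + 0\right) - 3\right)\right) \frac{1}{2 N} = \left(N + \left(N^{2} - 3\right)\right) \frac{1}{2 N} = \left(N + \left(-3 + N^{2}\right)\right) \frac{1}{2 N} = \left(-3 + N + N^{2}\right) \frac{1}{2 N} = \frac{-3 + N + N^{2}}{2 N}$)
$z = 24$ ($z = 15 + 9 = 24$)
$z 10 J{\left(-2 \right)} = 24 \cdot 10 \frac{-3 - 2 + \left(-2\right)^{2}}{2 \left(-2\right)} = 240 \cdot \frac{1}{2} \left(- \frac{1}{2}\right) \left(-3 - 2 + 4\right) = 240 \cdot \frac{1}{2} \left(- \frac{1}{2}\right) \left(-1\right) = 240 \cdot \frac{1}{4} = 60$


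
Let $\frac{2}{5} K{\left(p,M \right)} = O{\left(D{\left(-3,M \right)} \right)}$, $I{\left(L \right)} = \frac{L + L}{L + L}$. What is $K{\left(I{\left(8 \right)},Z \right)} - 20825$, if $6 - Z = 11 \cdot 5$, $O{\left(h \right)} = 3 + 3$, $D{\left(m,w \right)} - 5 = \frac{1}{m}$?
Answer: $-20810$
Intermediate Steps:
$I{\left(L \right)} = 1$ ($I{\left(L \right)} = \frac{2 L}{2 L} = 2 L \frac{1}{2 L} = 1$)
$D{\left(m,w \right)} = 5 + \frac{1}{m}$
$O{\left(h \right)} = 6$
$Z = -49$ ($Z = 6 - 11 \cdot 5 = 6 - 55 = -49$)
$K{\left(p,M \right)} = 15$ ($K{\left(p,M \right)} = \frac{5}{2} \cdot 6 = 15$)
$K{\left(I{\left(8 \right)},Z \right)} - 20825 = 15 - 20825 = -20810$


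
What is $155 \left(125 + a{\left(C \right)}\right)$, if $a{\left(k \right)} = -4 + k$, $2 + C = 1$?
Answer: $18600$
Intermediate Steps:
$C = -1$ ($C = -2 + 1 = -1$)
$155 \left(125 + a{\left(C \right)}\right) = 155 \left(125 - 5\right) = 155 \cdot 120 = 18600$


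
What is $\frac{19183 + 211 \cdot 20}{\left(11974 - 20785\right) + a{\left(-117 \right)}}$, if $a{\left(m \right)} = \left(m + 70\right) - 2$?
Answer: $- \frac{23403}{8860} \approx -2.6414$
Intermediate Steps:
$a{\left(m \right)} = 68 + m$ ($a{\left(m \right)} = \left(70 + m\right) - 2 = 68 + m$)
$\frac{19183 + 211 \cdot 20}{\left(11974 - 20785\right) + a{\left(-117 \right)}} = \frac{19183 + 211 \cdot 20}{\left(11974 - 20785\right) + \left(68 - 117\right)} = \frac{19183 + 4220}{\left(11974 - 20785\right) - 49} = \frac{23403}{-8811 - 49} = \frac{23403}{-8860} = 23403 \left(- \frac{1}{8860}\right) = - \frac{23403}{8860}$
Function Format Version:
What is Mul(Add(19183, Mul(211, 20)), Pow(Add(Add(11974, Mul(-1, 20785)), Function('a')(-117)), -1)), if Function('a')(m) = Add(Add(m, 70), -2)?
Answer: Rational(-23403, 8860) ≈ -2.6414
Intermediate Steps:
Function('a')(m) = Add(68, m) (Function('a')(m) = Add(Add(70, m), -2) = Add(68, m))
Mul(Add(19183, Mul(211, 20)), Pow(Add(Add(11974, Mul(-1, 20785)), Function('a')(-117)), -1)) = Mul(Add(19183, Mul(211, 20)), Pow(Add(Add(11974, Mul(-1, 20785)), Add(68, -117)), -1)) = Mul(Add(19183, 4220), Pow(Add(Add(11974, -20785), -49), -1)) = Mul(23403, Pow(Add(-8811, -49), -1)) = Mul(23403, Pow(-8860, -1)) = Mul(23403, Rational(-1, 8860)) = Rational(-23403, 8860)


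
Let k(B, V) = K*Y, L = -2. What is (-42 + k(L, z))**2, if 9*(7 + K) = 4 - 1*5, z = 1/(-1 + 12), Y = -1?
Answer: 98596/81 ≈ 1217.2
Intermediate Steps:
z = 1/11 ≈ 0.090909
K = -64/9 (K = -7 + (4 - 1*5)/9 = -7 + (4 - 5)/9 = -7 + (1/9)*(-1) = -7 - 1/9 = -64/9 ≈ -7.1111)
k(B, V) = 64/9 (k(B, V) = -64/9*(-1) = 64/9)
(-42 + k(L, z))**2 = (-42 + 64/9)**2 = (-314/9)**2 = 98596/81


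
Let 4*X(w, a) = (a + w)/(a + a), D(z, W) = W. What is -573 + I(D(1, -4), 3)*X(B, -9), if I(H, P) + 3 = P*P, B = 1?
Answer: -1717/3 ≈ -572.33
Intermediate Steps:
I(H, P) = -3 + P**2 (I(H, P) = -3 + P*P = -3 + P**2)
X(w, a) = (a + w)/(8*a) (X(w, a) = ((a + w)/(a + a))/4 = ((a + w)/((2*a)))/4 = ((a + w)*(1/(2*a)))/4 = ((a + w)/(2*a))/4 = (a + w)/(8*a))
-573 + I(D(1, -4), 3)*X(B, -9) = -573 + (-3 + 3**2)*((1/8)*(-9 + 1)/(-9)) = -573 + (-3 + 9)*((1/8)*(-1/9)*(-8)) = -573 + 6*(1/9) = -573 + 2/3 = -1717/3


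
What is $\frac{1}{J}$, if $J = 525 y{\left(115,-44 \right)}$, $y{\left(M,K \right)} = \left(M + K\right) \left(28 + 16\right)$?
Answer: $\frac{1}{1640100} \approx 6.0972 \cdot 10^{-7}$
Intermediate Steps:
$y{\left(M,K \right)} = 44 K + 44 M$ ($y{\left(M,K \right)} = \left(K + M\right) 44 = 44 K + 44 M$)
$J = 1640100$ ($J = 525 \left(44 \left(-44\right) + 44 \cdot 115\right) = 525 \left(-1936 + 5060\right) = 525 \cdot 3124 = 1640100$)
$\frac{1}{J} = \frac{1}{1640100}$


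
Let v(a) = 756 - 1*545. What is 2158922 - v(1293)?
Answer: 2158711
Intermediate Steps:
v(a) = 211 (v(a) = 756 - 545 = 211)
2158922 - v(1293) = 2158922 - 1*211 = 2158922 - 211 = 2158711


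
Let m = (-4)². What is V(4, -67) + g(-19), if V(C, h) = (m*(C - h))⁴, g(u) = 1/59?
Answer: 98257415634945/59 ≈ 1.6654e+12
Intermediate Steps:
m = 16
g(u) = 1/59
V(C, h) = (-16*h + 16*C)⁴ (V(C, h) = (16*(C - h))⁴ = (-16*h + 16*C)⁴)
V(4, -67) + g(-19) = 65536*(4 - 1*(-67))⁴ + 1/59 = 65536*(4 + 67)⁴ + 1/59 = 65536*71⁴ + 1/59 = 65536*25411681 + 1/59 = 1665379926016 + 1/59 = 98257415634945/59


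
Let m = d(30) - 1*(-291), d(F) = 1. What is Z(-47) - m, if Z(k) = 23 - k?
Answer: -222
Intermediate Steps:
m = 292 (m = 1 - 1*(-291) = 1 + 291 = 292)
Z(-47) - m = (23 - 1*(-47)) - 1*292 = (23 + 47) - 292 = 70 - 292 = -222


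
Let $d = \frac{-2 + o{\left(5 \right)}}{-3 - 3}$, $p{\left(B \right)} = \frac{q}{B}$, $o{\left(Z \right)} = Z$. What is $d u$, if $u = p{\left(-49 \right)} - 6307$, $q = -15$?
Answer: $\frac{154514}{49} \approx 3153.3$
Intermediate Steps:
$p{\left(B \right)} = - \frac{15}{B}$
$d = - \frac{1}{2}$ ($d = \frac{-2 + 5}{-3 - 3} = \frac{3}{-6} = 3 \left(- \frac{1}{6}\right) = - \frac{1}{2} \approx -0.5$)
$u = - \frac{309028}{49}$ ($u = - \frac{15}{-49} - 6307 = \left(-15\right) \left(- \frac{1}{49}\right) - 6307 = \frac{15}{49} - 6307 = - \frac{309028}{49} \approx -6306.7$)
$d u = \left(- \frac{1}{2}\right) \left(- \frac{309028}{49}\right) = \frac{154514}{49}$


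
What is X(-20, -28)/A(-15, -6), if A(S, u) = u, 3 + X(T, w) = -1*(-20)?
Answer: -17/6 ≈ -2.8333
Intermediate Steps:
X(T, w) = 17 (X(T, w) = -3 - 1*(-20) = -3 + 20 = 17)
X(-20, -28)/A(-15, -6) = 17/(-6) = 17*(-1/6) = -17/6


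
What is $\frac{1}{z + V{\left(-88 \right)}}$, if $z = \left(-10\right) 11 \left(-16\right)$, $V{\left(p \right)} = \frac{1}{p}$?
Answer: $\frac{88}{154879} \approx 0.00056819$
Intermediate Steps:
$z = 1760$ ($z = \left(-110\right) \left(-16\right) = 1760$)
$\frac{1}{z + V{\left(-88 \right)}} = \frac{1}{1760 + \frac{1}{-88}} = \frac{1}{1760 - \frac{1}{88}} = \frac{1}{\frac{154879}{88}} = \frac{88}{154879}$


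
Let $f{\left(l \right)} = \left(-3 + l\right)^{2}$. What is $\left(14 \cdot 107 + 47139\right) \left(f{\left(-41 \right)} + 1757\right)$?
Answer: $179616441$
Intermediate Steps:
$\left(14 \cdot 107 + 47139\right) \left(f{\left(-41 \right)} + 1757\right) = \left(14 \cdot 107 + 47139\right) \left(\left(-3 - 41\right)^{2} + 1757\right) = \left(1498 + 47139\right) \left(\left(-44\right)^{2} + 1757\right) = 48637 \left(1936 + 1757\right) = 48637 \cdot 3693 = 179616441$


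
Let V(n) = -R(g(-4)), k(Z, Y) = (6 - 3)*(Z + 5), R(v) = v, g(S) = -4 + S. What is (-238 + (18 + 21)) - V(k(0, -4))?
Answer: -207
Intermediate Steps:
k(Z, Y) = 15 + 3*Z (k(Z, Y) = 3*(5 + Z) = 15 + 3*Z)
V(n) = 8 (V(n) = -(-4 - 4) = -1*(-8) = 8)
(-238 + (18 + 21)) - V(k(0, -4)) = (-238 + (18 + 21)) - 1*8 = (-238 + 39) - 8 = -199 - 8 = -207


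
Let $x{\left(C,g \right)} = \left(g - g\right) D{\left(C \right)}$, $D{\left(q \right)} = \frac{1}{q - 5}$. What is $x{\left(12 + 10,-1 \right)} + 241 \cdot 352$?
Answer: $84832$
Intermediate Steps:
$D{\left(q \right)} = \frac{1}{-5 + q}$
$x{\left(C,g \right)} = 0$ ($x{\left(C,g \right)} = \frac{g - g}{-5 + C} = \frac{0}{-5 + C} = 0$)
$x{\left(12 + 10,-1 \right)} + 241 \cdot 352 = 0 + 241 \cdot 352 = 0 + 84832 = 84832$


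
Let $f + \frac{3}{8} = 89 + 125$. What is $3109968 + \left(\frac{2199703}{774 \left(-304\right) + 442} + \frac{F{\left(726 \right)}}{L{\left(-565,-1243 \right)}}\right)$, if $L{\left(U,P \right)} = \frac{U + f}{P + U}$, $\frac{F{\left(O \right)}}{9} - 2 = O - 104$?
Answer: $\frac{690730942491185}{220058198} \approx 3.1389 \cdot 10^{6}$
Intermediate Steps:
$F{\left(O \right)} = -918 + 9 O$ ($F{\left(O \right)} = 18 + 9 \left(O - 104\right) = 18 + 9 \left(-104 + O\right) = 18 + \left(-936 + 9 O\right) = -918 + 9 O$)
$f = \frac{1709}{8}$ ($f = - \frac{3}{8} + \left(89 + 125\right) = - \frac{3}{8} + 214 = \frac{1709}{8} \approx 213.63$)
$L{\left(U,P \right)} = \frac{\frac{1709}{8} + U}{P + U}$ ($L{\left(U,P \right)} = \frac{U + \frac{1709}{8}}{P + U} = \frac{\frac{1709}{8} + U}{P + U}$)
$3109968 + \left(\frac{2199703}{774 \left(-304\right) + 442} + \frac{F{\left(726 \right)}}{L{\left(-565,-1243 \right)}}\right) = 3109968 + \left(\frac{2199703}{774 \left(-304\right) + 442} + \frac{-918 + 9 \cdot 726}{\frac{1}{-1243 - 565} \left(\frac{1709}{8} - 565\right)}\right) = 3109968 + \left(\frac{2199703}{-235296 + 442} + \frac{-918 + 6534}{\frac{1}{-1808} \left(- \frac{2811}{8}\right)}\right) = 3109968 + \left(\frac{2199703}{-234854} + \frac{5616}{\left(- \frac{1}{1808}\right) \left(- \frac{2811}{8}\right)}\right) = 3109968 + \left(2199703 \left(- \frac{1}{234854}\right) + \frac{5616}{\frac{2811}{14464}}\right) = 3109968 + \left(- \frac{2199703}{234854} + 5616 \cdot \frac{14464}{2811}\right) = 3109968 + \left(- \frac{2199703}{234854} + \frac{27076608}{937}\right) = 3109968 + \frac{6356988573521}{220058198} = \frac{690730942491185}{220058198}$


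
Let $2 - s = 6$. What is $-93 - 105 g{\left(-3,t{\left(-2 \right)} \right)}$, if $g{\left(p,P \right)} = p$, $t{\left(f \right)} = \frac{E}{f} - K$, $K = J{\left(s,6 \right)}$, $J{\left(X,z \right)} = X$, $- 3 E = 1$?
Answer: $222$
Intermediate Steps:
$s = -4$ ($s = 2 - 6 = -4$)
$E = - \frac{1}{3}$ ($E = \left(- \frac{1}{3}\right) 1 = - \frac{1}{3} \approx -0.33333$)
$K = -4$
$t{\left(f \right)} = 4 - \frac{1}{3 f}$ ($t{\left(f \right)} = - \frac{1}{3 f} - -4 = - \frac{1}{3 f} + 4 = 4 - \frac{1}{3 f}$)
$-93 - 105 g{\left(-3,t{\left(-2 \right)} \right)} = -93 - -315 = -93 + 315 = 222$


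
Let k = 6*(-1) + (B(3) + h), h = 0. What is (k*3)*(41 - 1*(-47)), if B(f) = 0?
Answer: -1584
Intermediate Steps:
k = -6 (k = 6*(-1) + (0 + 0) = -6 + 0 = -6)
(k*3)*(41 - 1*(-47)) = (-6*3)*(41 - 1*(-47)) = -18*(41 + 47) = -18*88 = -1584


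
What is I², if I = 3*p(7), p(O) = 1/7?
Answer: 9/49 ≈ 0.18367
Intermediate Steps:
p(O) = ⅐
I = 3/7 (I = 3*(⅐) = 3/7 ≈ 0.42857)
I² = (3/7)² = 9/49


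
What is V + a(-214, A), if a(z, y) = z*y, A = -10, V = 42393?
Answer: 44533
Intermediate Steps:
a(z, y) = y*z
V + a(-214, A) = 42393 - 10*(-214) = 42393 + 2140 = 44533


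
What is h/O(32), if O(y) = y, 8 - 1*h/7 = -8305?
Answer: 58191/32 ≈ 1818.5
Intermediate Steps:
h = 58191 (h = 56 - 7*(-8305) = 56 + 58135 = 58191)
h/O(32) = 58191/32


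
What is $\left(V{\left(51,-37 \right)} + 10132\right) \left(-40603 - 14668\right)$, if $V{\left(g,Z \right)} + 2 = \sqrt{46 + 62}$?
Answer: $-559895230 - 331626 \sqrt{3} \approx -5.6047 \cdot 10^{8}$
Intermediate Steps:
$V{\left(g,Z \right)} = -2 + 6 \sqrt{3}$ ($V{\left(g,Z \right)} = -2 + \sqrt{46 + 62} = -2 + \sqrt{108} = -2 + 6 \sqrt{3}$)
$\left(V{\left(51,-37 \right)} + 10132\right) \left(-40603 - 14668\right) = \left(\left(-2 + 6 \sqrt{3}\right) + 10132\right) \left(-40603 - 14668\right) = \left(10130 + 6 \sqrt{3}\right) \left(-55271\right) = -559895230 - 331626 \sqrt{3}$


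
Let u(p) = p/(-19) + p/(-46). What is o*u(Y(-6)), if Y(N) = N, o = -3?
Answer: -585/437 ≈ -1.3387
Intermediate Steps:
u(p) = -65*p/874 (u(p) = p*(-1/19) + p*(-1/46) = -p/19 - p/46 = -65*p/874)
o*u(Y(-6)) = -(-195)*(-6)/874 = -3*195/437 = -585/437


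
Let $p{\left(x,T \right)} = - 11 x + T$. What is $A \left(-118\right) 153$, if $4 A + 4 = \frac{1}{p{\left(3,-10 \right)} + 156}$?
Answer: $\frac{4071177}{226} \approx 18014.0$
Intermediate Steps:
$p{\left(x,T \right)} = T - 11 x$
$A = - \frac{451}{452}$ ($A = -1 + \frac{1}{4 \left(\left(-10 - 33\right) + 156\right)} = -1 + \frac{1}{4 \left(-43 + 156\right)} = -1 + \frac{1}{4 \cdot 113} = -1 + \frac{1}{4} \cdot \frac{1}{113} = -1 + \frac{1}{452} = - \frac{451}{452} \approx -0.99779$)
$A \left(-118\right) 153 = \left(- \frac{451}{452}\right) \left(-118\right) 153 = \frac{26609}{226} \cdot 153 = \frac{4071177}{226}$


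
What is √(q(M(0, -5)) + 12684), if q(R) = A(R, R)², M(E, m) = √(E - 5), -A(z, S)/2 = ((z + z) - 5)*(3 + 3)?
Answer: 2*√(3351 - 720*I*√5) ≈ 118.9 - 27.081*I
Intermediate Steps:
A(z, S) = 60 - 24*z (A(z, S) = -2*((z + z) - 5)*(3 + 3) = -2*(2*z - 5)*6 = -2*(-5 + 2*z)*6 = -2*(-30 + 12*z) = 60 - 24*z)
M(E, m) = √(-5 + E)
q(R) = (60 - 24*R)²
√(q(M(0, -5)) + 12684) = √(144*(-5 + 2*√(-5 + 0))² + 12684) = √(144*(-5 + 2*√(-5))² + 12684) = √(144*(-5 + 2*(I*√5))² + 12684) = √(144*(-5 + 2*I*√5)² + 12684) = √(12684 + 144*(-5 + 2*I*√5)²)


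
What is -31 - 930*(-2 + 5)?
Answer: -2821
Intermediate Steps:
-31 - 930*(-2 + 5) = -31 - 930*3 = -31 - 155*18 = -31 - 2790 = -2821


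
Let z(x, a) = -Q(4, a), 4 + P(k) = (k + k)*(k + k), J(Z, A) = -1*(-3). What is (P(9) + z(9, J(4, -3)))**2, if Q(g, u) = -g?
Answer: 104976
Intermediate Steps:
J(Z, A) = 3
P(k) = -4 + 4*k**2 (P(k) = -4 + (k + k)*(k + k) = -4 + (2*k)*(2*k) = -4 + 4*k**2)
z(x, a) = 4 (z(x, a) = -(-1)*4 = -1*(-4) = 4)
(P(9) + z(9, J(4, -3)))**2 = ((-4 + 4*9**2) + 4)**2 = ((-4 + 4*81) + 4)**2 = ((-4 + 324) + 4)**2 = (320 + 4)**2 = 324**2 = 104976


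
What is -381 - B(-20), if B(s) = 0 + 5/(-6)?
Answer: -2281/6 ≈ -380.17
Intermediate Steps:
B(s) = -5/6 (B(s) = 0 + 5*(-1/6) = 0 - 5/6 = -5/6)
-381 - B(-20) = -381 - 1*(-5/6) = -381 + 5/6 = -2281/6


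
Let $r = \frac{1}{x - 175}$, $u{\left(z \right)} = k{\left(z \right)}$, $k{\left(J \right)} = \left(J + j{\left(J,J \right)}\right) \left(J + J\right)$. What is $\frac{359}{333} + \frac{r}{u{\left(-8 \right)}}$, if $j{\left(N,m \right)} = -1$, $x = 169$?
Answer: $\frac{34427}{31968} \approx 1.0769$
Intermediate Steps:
$k{\left(J \right)} = 2 J \left(-1 + J\right)$ ($k{\left(J \right)} = \left(J - 1\right) \left(J + J\right) = \left(-1 + J\right) 2 J = 2 J \left(-1 + J\right)$)
$u{\left(z \right)} = 2 z \left(-1 + z\right)$
$r = - \frac{1}{6}$ ($r = \frac{1}{169 - 175} = \frac{1}{-6} = - \frac{1}{6} \approx -0.16667$)
$\frac{359}{333} + \frac{r}{u{\left(-8 \right)}} = \frac{359}{333} - \frac{1}{6 \cdot 2 \left(-8\right) \left(-1 - 8\right)} = 359 \cdot \frac{1}{333} - \frac{1}{6 \cdot 2 \left(-8\right) \left(-9\right)} = \frac{359}{333} - \frac{1}{6 \cdot 144} = \frac{359}{333} - \frac{1}{864} = \frac{34427}{31968}$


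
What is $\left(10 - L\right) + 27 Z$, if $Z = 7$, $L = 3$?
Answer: $196$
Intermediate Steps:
$\left(10 - L\right) + 27 Z = \left(10 - 3\right) + 27 \cdot 7 = \left(10 - 3\right) + 189 = 7 + 189 = 196$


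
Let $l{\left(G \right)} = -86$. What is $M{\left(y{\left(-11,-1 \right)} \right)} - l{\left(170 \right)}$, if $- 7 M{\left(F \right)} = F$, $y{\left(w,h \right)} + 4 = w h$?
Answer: $85$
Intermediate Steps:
$y{\left(w,h \right)} = -4 + h w$ ($y{\left(w,h \right)} = -4 + w h = -4 + h w$)
$M{\left(F \right)} = - \frac{F}{7}$
$M{\left(y{\left(-11,-1 \right)} \right)} - l{\left(170 \right)} = - \frac{-4 - -11}{7} - -86 = - \frac{-4 + 11}{7} + 86 = \left(- \frac{1}{7}\right) 7 + 86 = -1 + 86 = 85$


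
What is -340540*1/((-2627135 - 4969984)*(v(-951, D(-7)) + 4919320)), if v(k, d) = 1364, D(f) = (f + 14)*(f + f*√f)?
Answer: 85135/9345755477349 ≈ 9.1095e-9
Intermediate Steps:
D(f) = (14 + f)*(f + f^(3/2))
-340540*1/((-2627135 - 4969984)*(v(-951, D(-7)) + 4919320)) = -340540*1/((-2627135 - 4969984)*(1364 + 4919320)) = -340540/(4920684*(-7597119)) = -340540/(-37383021909396) = -340540*(-1/37383021909396) = 85135/9345755477349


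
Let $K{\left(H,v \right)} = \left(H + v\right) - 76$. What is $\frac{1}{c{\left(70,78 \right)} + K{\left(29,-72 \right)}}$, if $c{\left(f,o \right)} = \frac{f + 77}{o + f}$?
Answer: $- \frac{148}{17465} \approx -0.0084741$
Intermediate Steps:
$c{\left(f,o \right)} = \frac{77 + f}{f + o}$
$K{\left(H,v \right)} = -76 + H + v$
$\frac{1}{c{\left(70,78 \right)} + K{\left(29,-72 \right)}} = \frac{1}{\frac{77 + 70}{70 + 78} - 119} = \frac{1}{\frac{1}{148} \cdot 147 - 119} = \frac{1}{\frac{147}{148} - 119} = \frac{1}{- \frac{17465}{148}} = - \frac{148}{17465}$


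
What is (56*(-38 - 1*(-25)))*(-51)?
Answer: 37128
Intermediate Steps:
(56*(-38 - 1*(-25)))*(-51) = (56*(-38 + 25))*(-51) = (56*(-13))*(-51) = -728*(-51) = 37128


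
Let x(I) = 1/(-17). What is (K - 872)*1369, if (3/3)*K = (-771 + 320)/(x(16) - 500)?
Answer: -10137725645/8501 ≈ -1.1925e+6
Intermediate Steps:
x(I) = -1/17
K = 7667/8501 (K = (-771 + 320)/(-1/17 - 500) = -451/(-8501/17) = -451*(-17/8501) = 7667/8501 ≈ 0.90189)
(K - 872)*1369 = (7667/8501 - 872)*1369 = -7405205/8501*1369 = -10137725645/8501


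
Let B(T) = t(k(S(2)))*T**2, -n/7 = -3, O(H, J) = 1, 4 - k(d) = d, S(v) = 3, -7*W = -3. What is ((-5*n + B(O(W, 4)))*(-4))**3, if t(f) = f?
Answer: 71991296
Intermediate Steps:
W = 3/7 (W = -1/7*(-3) = 3/7 ≈ 0.42857)
k(d) = 4 - d
n = 21 (n = -7*(-3) = 21)
B(T) = T**2 (B(T) = (4 - 1*3)*T**2 = (4 - 3)*T**2 = 1*T**2 = T**2)
((-5*n + B(O(W, 4)))*(-4))**3 = ((-5*21 + 1**2)*(-4))**3 = ((-105 + 1)*(-4))**3 = (-104*(-4))**3 = 416**3 = 71991296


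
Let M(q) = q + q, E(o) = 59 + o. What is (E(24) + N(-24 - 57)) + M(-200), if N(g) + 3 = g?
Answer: -401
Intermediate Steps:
N(g) = -3 + g
M(q) = 2*q
(E(24) + N(-24 - 57)) + M(-200) = ((59 + 24) + (-3 + (-24 - 57))) + 2*(-200) = (83 + (-3 - 81)) - 400 = (83 - 84) - 400 = -1 - 400 = -401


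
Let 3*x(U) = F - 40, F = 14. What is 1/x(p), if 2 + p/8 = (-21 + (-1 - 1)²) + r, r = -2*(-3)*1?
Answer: -3/26 ≈ -0.11538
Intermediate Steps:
r = 6 (r = 6*1 = 6)
p = -104 (p = -16 + 8*((-21 + (-1 - 1)²) + 6) = -16 + 8*((-21 + (-2)²) + 6) = -16 + 8*((-21 + 4) + 6) = -16 + 8*(-17 + 6) = -16 + 8*(-11) = -16 - 88 = -104)
x(U) = -26/3 (x(U) = (14 - 40)/3 = (⅓)*(-26) = -26/3)
1/x(p) = 1/(-26/3) = -3/26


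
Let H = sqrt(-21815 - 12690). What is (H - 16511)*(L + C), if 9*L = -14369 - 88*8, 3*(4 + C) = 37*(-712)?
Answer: 1554362051/9 - 94141*I*sqrt(34505)/9 ≈ 1.7271e+8 - 1.943e+6*I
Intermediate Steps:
H = I*sqrt(34505) (H = sqrt(-34505) = I*sqrt(34505) ≈ 185.76*I)
C = -26356/3 (C = -4 + (37*(-712))/3 = -4 + (1/3)*(-26344) = -4 - 26344/3 = -26356/3 ≈ -8785.3)
L = -15073/9 (L = (-14369 - 88*8)/9 = (-14369 - 1*704)/9 = (-14369 - 704)/9 = (1/9)*(-15073) = -15073/9 ≈ -1674.8)
(H - 16511)*(L + C) = (I*sqrt(34505) - 16511)*(-15073/9 - 26356/3) = (-16511 + I*sqrt(34505))*(-94141/9) = 1554362051/9 - 94141*I*sqrt(34505)/9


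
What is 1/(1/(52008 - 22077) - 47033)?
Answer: -29931/1407744722 ≈ -2.1262e-5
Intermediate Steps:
1/(1/(52008 - 22077) - 47033) = 1/(1/29931 - 47033) = 1/(-1407744722/29931) = -29931/1407744722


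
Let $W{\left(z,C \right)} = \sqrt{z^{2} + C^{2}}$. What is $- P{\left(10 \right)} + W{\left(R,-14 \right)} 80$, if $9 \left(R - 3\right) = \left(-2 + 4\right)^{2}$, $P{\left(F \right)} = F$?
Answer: $-10 + \frac{80 \sqrt{16837}}{9} \approx 1143.4$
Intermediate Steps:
$R = \frac{31}{9}$ ($R = 3 + \frac{\left(-2 + 4\right)^{2}}{9} = 3 + \frac{2^{2}}{9} = 3 + \frac{1}{9} \cdot 4 = 3 + \frac{4}{9} = \frac{31}{9} \approx 3.4444$)
$W{\left(z,C \right)} = \sqrt{C^{2} + z^{2}}$
$- P{\left(10 \right)} + W{\left(R,-14 \right)} 80 = \left(-1\right) 10 + \sqrt{\left(-14\right)^{2} + \left(\frac{31}{9}\right)^{2}} \cdot 80 = -10 + \sqrt{196 + \frac{961}{81}} \cdot 80 = -10 + \sqrt{\frac{16837}{81}} \cdot 80 = -10 + \frac{\sqrt{16837}}{9} \cdot 80 = -10 + \frac{80 \sqrt{16837}}{9}$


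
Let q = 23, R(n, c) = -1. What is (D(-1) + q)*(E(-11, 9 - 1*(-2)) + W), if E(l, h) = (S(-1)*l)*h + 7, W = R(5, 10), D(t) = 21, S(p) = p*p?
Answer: -5060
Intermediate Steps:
S(p) = p²
W = -1
E(l, h) = 7 + h*l (E(l, h) = ((-1)²*l)*h + 7 = (1*l)*h + 7 = l*h + 7 = h*l + 7 = 7 + h*l)
(D(-1) + q)*(E(-11, 9 - 1*(-2)) + W) = (21 + 23)*((7 + (9 - 1*(-2))*(-11)) - 1) = 44*((7 + (9 + 2)*(-11)) - 1) = 44*((7 + 11*(-11)) - 1) = 44*((7 - 121) - 1) = 44*(-114 - 1) = 44*(-115) = -5060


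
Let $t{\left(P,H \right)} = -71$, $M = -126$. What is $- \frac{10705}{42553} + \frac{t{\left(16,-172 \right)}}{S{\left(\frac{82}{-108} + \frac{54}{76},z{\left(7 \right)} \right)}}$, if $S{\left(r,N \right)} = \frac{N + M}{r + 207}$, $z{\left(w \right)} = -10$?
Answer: $\frac{160004270609}{1484418852} \approx 107.79$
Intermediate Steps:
$S{\left(r,N \right)} = \frac{-126 + N}{207 + r}$ ($S{\left(r,N \right)} = \frac{N - 126}{r + 207} = \frac{-126 + N}{207 + r}$)
$- \frac{10705}{42553} + \frac{t{\left(16,-172 \right)}}{S{\left(\frac{82}{-108} + \frac{54}{76},z{\left(7 \right)} \right)}} = - \frac{10705}{42553} - \frac{71}{\frac{1}{207 + \left(\frac{82}{-108} + \frac{54}{76}\right)} \left(-126 - 10\right)} = \left(-10705\right) \frac{1}{42553} - \frac{71}{\frac{1}{207 + \left(82 \left(- \frac{1}{108}\right) + 54 \cdot \frac{1}{76}\right)} \left(-136\right)} = - \frac{10705}{42553} - \frac{71}{\frac{1}{207 + \left(- \frac{41}{54} + \frac{27}{38}\right)} \left(-136\right)} = - \frac{10705}{42553} - \frac{71}{\frac{1}{207 - \frac{25}{513}} \left(-136\right)} = - \frac{10705}{42553} - \frac{71}{\frac{1}{\frac{106166}{513}} \left(-136\right)} = - \frac{10705}{42553} - \frac{71}{\frac{513}{106166} \left(-136\right)} = - \frac{10705}{42553} - \frac{71}{- \frac{34884}{53083}} = - \frac{10705}{42553} - - \frac{3768893}{34884} = - \frac{10705}{42553} + \frac{3768893}{34884} = \frac{160004270609}{1484418852}$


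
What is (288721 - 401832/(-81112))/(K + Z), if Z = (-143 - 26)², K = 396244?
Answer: 2927392448/4307097895 ≈ 0.67967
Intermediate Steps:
Z = 28561 (Z = (-169)² = 28561)
(288721 - 401832/(-81112))/(K + Z) = (288721 - 401832/(-81112))/(396244 + 28561) = (288721 - 401832*(-1/81112))/424805 = (288721 + 50229/10139)*(1/424805) = (2927392448/10139)*(1/424805) = 2927392448/4307097895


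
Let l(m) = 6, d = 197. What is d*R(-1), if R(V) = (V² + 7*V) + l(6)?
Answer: 0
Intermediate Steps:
R(V) = 6 + V² + 7*V (R(V) = (V² + 7*V) + 6 = 6 + V² + 7*V)
d*R(-1) = 197*(6 + (-1)² + 7*(-1)) = 197*(6 + 1 - 7) = 197*0 = 0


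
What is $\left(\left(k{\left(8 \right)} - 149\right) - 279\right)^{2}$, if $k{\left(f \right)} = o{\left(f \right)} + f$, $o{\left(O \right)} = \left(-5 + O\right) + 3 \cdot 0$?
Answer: $173889$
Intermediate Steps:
$o{\left(O \right)} = -5 + O$ ($o{\left(O \right)} = \left(-5 + O\right) + 0 = -5 + O$)
$k{\left(f \right)} = -5 + 2 f$ ($k{\left(f \right)} = \left(-5 + f\right) + f = -5 + 2 f$)
$\left(\left(k{\left(8 \right)} - 149\right) - 279\right)^{2} = \left(\left(\left(-5 + 2 \cdot 8\right) - 149\right) - 279\right)^{2} = \left(\left(\left(-5 + 16\right) - 149\right) - 279\right)^{2} = \left(\left(11 - 149\right) - 279\right)^{2} = \left(-138 - 279\right)^{2} = \left(-417\right)^{2} = 173889$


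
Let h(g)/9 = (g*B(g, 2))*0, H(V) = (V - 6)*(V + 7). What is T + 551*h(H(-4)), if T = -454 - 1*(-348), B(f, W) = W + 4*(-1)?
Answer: -106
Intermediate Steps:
H(V) = (-6 + V)*(7 + V)
B(f, W) = -4 + W (B(f, W) = W - 4 = -4 + W)
T = -106 (T = -454 + 348 = -106)
h(g) = 0 (h(g) = 9*((g*(-4 + 2))*0) = 9*((g*(-2))*0) = 9*(-2*g*0) = 9*0 = 0)
T + 551*h(H(-4)) = -106 + 551*0 = -106 + 0 = -106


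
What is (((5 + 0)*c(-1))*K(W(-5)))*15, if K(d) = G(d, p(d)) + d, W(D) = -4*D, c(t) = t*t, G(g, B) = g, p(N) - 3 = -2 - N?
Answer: 3000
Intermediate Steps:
p(N) = 1 - N (p(N) = 3 + (-2 - N) = 1 - N)
c(t) = t²
K(d) = 2*d (K(d) = d + d = 2*d)
(((5 + 0)*c(-1))*K(W(-5)))*15 = (((5 + 0)*(-1)²)*(2*(-4*(-5))))*15 = ((5*1)*(2*20))*15 = (5*40)*15 = 200*15 = 3000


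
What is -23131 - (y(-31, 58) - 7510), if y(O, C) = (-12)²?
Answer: -15765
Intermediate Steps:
y(O, C) = 144
-23131 - (y(-31, 58) - 7510) = -23131 - (144 - 7510) = -23131 - 1*(-7366) = -23131 + 7366 = -15765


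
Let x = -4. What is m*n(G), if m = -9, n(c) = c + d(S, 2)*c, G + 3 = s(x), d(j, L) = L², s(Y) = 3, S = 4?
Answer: 0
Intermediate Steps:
G = 0 (G = -3 + 3 = 0)
n(c) = 5*c (n(c) = c + 2²*c = c + 4*c = 5*c)
m*n(G) = -45*0 = -9*0 = 0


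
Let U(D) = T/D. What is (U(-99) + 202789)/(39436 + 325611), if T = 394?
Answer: 20075717/36139653 ≈ 0.55550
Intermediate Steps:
U(D) = 394/D
(U(-99) + 202789)/(39436 + 325611) = (394/(-99) + 202789)/(39436 + 325611) = (394*(-1/99) + 202789)/365047 = (-394/99 + 202789)*(1/365047) = (20075717/99)*(1/365047) = 20075717/36139653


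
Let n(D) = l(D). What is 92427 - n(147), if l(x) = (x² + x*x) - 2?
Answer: 49211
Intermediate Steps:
l(x) = -2 + 2*x² (l(x) = (x² + x²) - 2 = 2*x² - 2 = -2 + 2*x²)
n(D) = -2 + 2*D²
92427 - n(147) = 92427 - (-2 + 2*147²) = 92427 - (-2 + 2*21609) = 92427 - (-2 + 43218) = 92427 - 1*43216 = 92427 - 43216 = 49211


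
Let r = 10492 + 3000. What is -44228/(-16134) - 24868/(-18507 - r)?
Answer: 908236042/258135933 ≈ 3.5184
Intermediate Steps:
r = 13492
-44228/(-16134) - 24868/(-18507 - r) = -44228/(-16134) - 24868/(-18507 - 1*13492) = -44228*(-1/16134) - 24868/(-18507 - 13492) = 22114/8067 - 24868/(-31999) = 22114/8067 - 24868*(-1/31999) = 22114/8067 + 24868/31999 = 908236042/258135933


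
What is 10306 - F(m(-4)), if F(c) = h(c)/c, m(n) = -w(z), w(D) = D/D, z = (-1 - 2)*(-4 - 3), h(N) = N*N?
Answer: 10307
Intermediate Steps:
h(N) = N²
z = 21 (z = -3*(-7) = 21)
w(D) = 1
m(n) = -1 (m(n) = -1*1 = -1)
F(c) = c (F(c) = c²/c = c)
10306 - F(m(-4)) = 10306 - 1*(-1) = 10306 + 1 = 10307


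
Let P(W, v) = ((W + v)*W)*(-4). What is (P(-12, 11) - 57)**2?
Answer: 11025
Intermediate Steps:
P(W, v) = -4*W*(W + v) (P(W, v) = (W*(W + v))*(-4) = -4*W*(W + v))
(P(-12, 11) - 57)**2 = (-4*(-12)*(-12 + 11) - 57)**2 = (-4*(-12)*(-1) - 57)**2 = (-48 - 57)**2 = (-105)**2 = 11025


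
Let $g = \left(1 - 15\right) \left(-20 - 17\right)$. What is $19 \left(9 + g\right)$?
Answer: $10013$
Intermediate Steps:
$g = 518$ ($g = \left(-14\right) \left(-37\right) = 518$)
$19 \left(9 + g\right) = 19 \left(9 + 518\right) = 19 \cdot 527 = 10013$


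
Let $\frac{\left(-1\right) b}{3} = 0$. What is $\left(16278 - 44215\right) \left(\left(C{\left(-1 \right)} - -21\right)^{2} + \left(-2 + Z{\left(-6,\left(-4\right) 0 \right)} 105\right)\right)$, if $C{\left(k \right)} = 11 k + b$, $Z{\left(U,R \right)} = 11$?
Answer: $-35005061$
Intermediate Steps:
$b = 0$ ($b = \left(-3\right) 0 = 0$)
$C{\left(k \right)} = 11 k$ ($C{\left(k \right)} = 11 k + 0 = 11 k$)
$\left(16278 - 44215\right) \left(\left(C{\left(-1 \right)} - -21\right)^{2} + \left(-2 + Z{\left(-6,\left(-4\right) 0 \right)} 105\right)\right) = \left(16278 - 44215\right) \left(\left(11 \left(-1\right) - -21\right)^{2} + \left(-2 + 11 \cdot 105\right)\right) = - 27937 \left(\left(-11 + 21\right)^{2} + \left(-2 + 1155\right)\right) = - 27937 \left(10^{2} + 1153\right) = - 27937 \left(100 + 1153\right) = \left(-27937\right) 1253 = -35005061$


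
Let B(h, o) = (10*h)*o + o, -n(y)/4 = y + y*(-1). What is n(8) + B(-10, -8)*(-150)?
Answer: -118800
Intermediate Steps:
n(y) = 0 (n(y) = -4*(y + y*(-1)) = -4*(y - y) = -4*0 = 0)
B(h, o) = o + 10*h*o (B(h, o) = 10*h*o + o = o + 10*h*o)
n(8) + B(-10, -8)*(-150) = 0 - 8*(1 + 10*(-10))*(-150) = 0 - 8*(1 - 100)*(-150) = 0 - 8*(-99)*(-150) = 0 + 792*(-150) = 0 - 118800 = -118800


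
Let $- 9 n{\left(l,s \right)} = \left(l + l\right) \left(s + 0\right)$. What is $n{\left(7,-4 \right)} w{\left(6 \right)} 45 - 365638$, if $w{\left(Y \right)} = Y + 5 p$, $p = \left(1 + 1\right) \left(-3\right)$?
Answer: $-372358$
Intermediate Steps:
$p = -6$ ($p = 2 \left(-3\right) = -6$)
$w{\left(Y \right)} = -30 + Y$ ($w{\left(Y \right)} = Y + 5 \left(-6\right) = Y - 30 = -30 + Y$)
$n{\left(l,s \right)} = - \frac{2 l s}{9}$ ($n{\left(l,s \right)} = - \frac{\left(l + l\right) \left(s + 0\right)}{9} = - \frac{2 l s}{9}$)
$n{\left(7,-4 \right)} w{\left(6 \right)} 45 - 365638 = \left(- \frac{2}{9}\right) 7 \left(-4\right) \left(-30 + 6\right) 45 - 365638 = \frac{56}{9} \left(-24\right) 45 - 365638 = \left(- \frac{448}{3}\right) 45 - 365638 = -6720 - 365638 = -372358$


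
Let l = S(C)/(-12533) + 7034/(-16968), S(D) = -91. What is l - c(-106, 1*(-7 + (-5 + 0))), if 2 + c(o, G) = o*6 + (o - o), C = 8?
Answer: 67795215619/106329972 ≈ 637.59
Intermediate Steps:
l = -43306517/106329972 (l = -91/(-12533) + 7034/(-16968) = -91*(-1/12533) + 7034*(-1/16968) = 91/12533 - 3517/8484 = -43306517/106329972 ≈ -0.40728)
c(o, G) = -2 + 6*o (c(o, G) = -2 + (o*6 + (o - o)) = -2 + (6*o + 0) = -2 + 6*o)
l - c(-106, 1*(-7 + (-5 + 0))) = -43306517/106329972 - (-2 + 6*(-106)) = -43306517/106329972 - (-2 - 636) = -43306517/106329972 - 1*(-638) = -43306517/106329972 + 638 = 67795215619/106329972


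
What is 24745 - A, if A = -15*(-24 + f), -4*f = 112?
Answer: 23965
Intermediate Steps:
f = -28 (f = -1/4*112 = -28)
A = 780 (A = -15*(-24 - 28) = -15*(-52) = 780)
24745 - A = 24745 - 1*780 = 24745 - 780 = 23965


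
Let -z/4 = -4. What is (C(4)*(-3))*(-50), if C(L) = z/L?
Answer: 600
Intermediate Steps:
z = 16 (z = -4*(-4) = 16)
C(L) = 16/L
(C(4)*(-3))*(-50) = ((16/4)*(-3))*(-50) = ((16*(¼))*(-3))*(-50) = (4*(-3))*(-50) = -12*(-50) = 600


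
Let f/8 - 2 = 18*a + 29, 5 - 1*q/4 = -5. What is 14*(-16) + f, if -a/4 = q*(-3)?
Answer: 69144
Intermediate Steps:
q = 40 (q = 20 - 4*(-5) = 20 + 20 = 40)
a = 480 (a = -160*(-3) = -4*(-120) = 480)
f = 69368 (f = 16 + 8*(18*480 + 29) = 16 + 8*(8640 + 29) = 16 + 8*8669 = 16 + 69352 = 69368)
14*(-16) + f = 14*(-16) + 69368 = -224 + 69368 = 69144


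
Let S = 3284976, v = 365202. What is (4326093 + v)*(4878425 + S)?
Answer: 38296922294295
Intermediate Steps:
(4326093 + v)*(4878425 + S) = (4326093 + 365202)*(4878425 + 3284976) = 4691295*8163401 = 38296922294295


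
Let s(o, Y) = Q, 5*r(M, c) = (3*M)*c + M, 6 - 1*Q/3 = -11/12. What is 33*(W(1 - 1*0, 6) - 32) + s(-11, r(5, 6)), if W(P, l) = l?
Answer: -3349/4 ≈ -837.25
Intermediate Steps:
Q = 83/4 (Q = 18 - (-33)/12 = 18 - 3*(-11/12) = 18 + 11/4 = 83/4 ≈ 20.750)
r(M, c) = M/5 + 3*M*c/5 (r(M, c) = ((3*M)*c + M)/5 = (3*M*c + M)/5 = (M + 3*M*c)/5 = M/5 + 3*M*c/5)
s(o, Y) = 83/4
33*(W(1 - 1*0, 6) - 32) + s(-11, r(5, 6)) = 33*(6 - 32) + 83/4 = 33*(-26) + 83/4 = -858 + 83/4 = -3349/4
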